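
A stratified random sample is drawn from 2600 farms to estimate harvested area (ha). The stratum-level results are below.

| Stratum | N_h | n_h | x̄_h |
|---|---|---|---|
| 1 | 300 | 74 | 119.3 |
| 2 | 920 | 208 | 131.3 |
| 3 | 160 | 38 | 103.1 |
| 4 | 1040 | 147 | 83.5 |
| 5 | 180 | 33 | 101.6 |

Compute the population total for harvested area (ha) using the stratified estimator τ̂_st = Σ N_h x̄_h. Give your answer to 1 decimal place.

τ̂_st = Σ N_h x̄_h = 300·119.3 + 920·131.3 + 160·103.1 + 1040·83.5 + 180·101.6 = 278210.0

τ̂_st ≈ 278210.0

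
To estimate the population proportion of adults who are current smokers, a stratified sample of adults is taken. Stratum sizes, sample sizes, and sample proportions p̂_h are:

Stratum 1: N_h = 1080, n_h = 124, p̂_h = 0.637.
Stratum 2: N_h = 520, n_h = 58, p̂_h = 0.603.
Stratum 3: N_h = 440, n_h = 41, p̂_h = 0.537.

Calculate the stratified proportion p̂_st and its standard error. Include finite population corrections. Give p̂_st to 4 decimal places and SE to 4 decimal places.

p̂_st ≈ 0.6068, SE ≈ 0.0312

N = 2040; stratum weights W_h = N_h/N.
p̂_st = Σ W_h p̂_h = (1080·0.637 + 520·0.603 + 440·0.537)/2040 = 0.60676
V̂(p̂_st) = Σ W_h² (1 − n_h/N_h) p̂_h(1−p̂_h)/(n_h−1):
  stratum 1: (1080/2040)²·(1 − 124/1080)·0.637·0.363/123 = 0.000466404
  stratum 2: (520/2040)²·(1 − 58/520)·0.603·0.397/57 = 0.000242448
  stratum 3: (440/2040)²·(1 − 41/440)·0.537·0.463/40 = 0.000262217
V̂(p̂_st) = 0.000971068; SE = √V̂ = 0.031162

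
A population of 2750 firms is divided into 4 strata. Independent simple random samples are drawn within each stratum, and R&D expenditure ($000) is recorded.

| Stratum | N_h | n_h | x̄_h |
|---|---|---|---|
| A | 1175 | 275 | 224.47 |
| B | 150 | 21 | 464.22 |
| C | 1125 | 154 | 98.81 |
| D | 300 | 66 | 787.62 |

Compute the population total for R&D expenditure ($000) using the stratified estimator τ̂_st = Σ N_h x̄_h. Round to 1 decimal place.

τ̂_st ≈ 680832.5

τ̂_st = Σ N_h x̄_h = 1175·224.47 + 150·464.22 + 1125·98.81 + 300·787.62 = 680832.5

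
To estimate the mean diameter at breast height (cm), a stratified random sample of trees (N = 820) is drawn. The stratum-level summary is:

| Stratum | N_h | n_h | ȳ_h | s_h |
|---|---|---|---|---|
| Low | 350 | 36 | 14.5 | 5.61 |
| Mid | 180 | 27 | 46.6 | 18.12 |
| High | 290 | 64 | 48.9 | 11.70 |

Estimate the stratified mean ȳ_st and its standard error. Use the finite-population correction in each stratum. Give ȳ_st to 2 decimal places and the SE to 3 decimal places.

ȳ_st = Σ W_h ȳ_h = (350·14.5 + 180·46.6 + 290·48.9)/820 = 33.71220
V̂(ȳ_st) = Σ W_h² (1 − n_h/N_h) s_h²/n_h, with W_h = N_h/N and N = 820:
  stratum Low: (350/820)²·(1 − 36/350)·5.61²/36 = 0.142887
  stratum Mid: (180/820)²·(1 − 27/180)·18.12²/27 = 0.498068
  stratum High: (290/820)²·(1 − 64/290)·11.70²/64 = 0.208483
V̂(ȳ_st) = 0.849438
SE(ȳ_st) = √0.849438 = 0.92165

ȳ_st ≈ 33.71, SE ≈ 0.922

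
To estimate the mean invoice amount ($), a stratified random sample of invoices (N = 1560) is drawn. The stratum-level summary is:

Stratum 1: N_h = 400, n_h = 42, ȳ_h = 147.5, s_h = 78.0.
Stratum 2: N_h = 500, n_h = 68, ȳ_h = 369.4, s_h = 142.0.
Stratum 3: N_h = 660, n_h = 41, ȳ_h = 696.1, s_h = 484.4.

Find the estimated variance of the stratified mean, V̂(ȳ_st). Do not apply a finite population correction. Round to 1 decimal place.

V̂(ȳ_st) = Σ W_h² s_h²/n_h, with W_h = N_h/N and N = 1560:
  stratum 1: (400/1560)²·78.0²/42 = 9.52381
  stratum 2: (500/1560)²·142.0²/68 = 30.462
  stratum 3: (660/1560)²·484.4²/41 = 1024.38
V̂(ȳ_st) = 1064.37

V̂(ȳ_st) ≈ 1064.4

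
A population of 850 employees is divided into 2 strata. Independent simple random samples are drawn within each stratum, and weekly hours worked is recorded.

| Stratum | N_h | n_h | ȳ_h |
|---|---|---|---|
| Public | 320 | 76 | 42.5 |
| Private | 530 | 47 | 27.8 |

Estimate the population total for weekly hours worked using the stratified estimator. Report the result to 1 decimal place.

τ̂_st ≈ 28334.0

τ̂_st = Σ N_h ȳ_h = 320·42.5 + 530·27.8 = 28334.0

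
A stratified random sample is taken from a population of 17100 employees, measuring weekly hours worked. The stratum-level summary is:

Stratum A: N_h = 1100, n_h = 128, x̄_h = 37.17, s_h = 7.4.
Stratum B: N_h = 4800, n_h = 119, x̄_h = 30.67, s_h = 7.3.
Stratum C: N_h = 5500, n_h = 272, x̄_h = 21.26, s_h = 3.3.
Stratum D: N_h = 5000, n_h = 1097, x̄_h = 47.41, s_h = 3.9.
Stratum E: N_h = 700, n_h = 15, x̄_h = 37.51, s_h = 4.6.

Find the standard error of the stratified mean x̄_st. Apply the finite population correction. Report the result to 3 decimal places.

V̂(x̄_st) = Σ W_h² (1 − n_h/N_h) s_h²/n_h, with W_h = N_h/N and N = 17100:
  stratum A: (1100/17100)²·(1 − 128/1100)·7.4²/128 = 0.0015643
  stratum B: (4800/17100)²·(1 − 119/4800)·7.3²/119 = 0.0344101
  stratum C: (5500/17100)²·(1 − 272/5500)·3.3²/272 = 0.003937
  stratum D: (5000/17100)²·(1 − 1097/5000)·3.9²/1097 = 0.000925335
  stratum E: (700/17100)²·(1 − 15/700)·4.6²/15 = 0.00231324
V̂(x̄_st) = 0.04315
SE(x̄_st) = √0.04315 = 0.207726

SE(x̄_st) ≈ 0.208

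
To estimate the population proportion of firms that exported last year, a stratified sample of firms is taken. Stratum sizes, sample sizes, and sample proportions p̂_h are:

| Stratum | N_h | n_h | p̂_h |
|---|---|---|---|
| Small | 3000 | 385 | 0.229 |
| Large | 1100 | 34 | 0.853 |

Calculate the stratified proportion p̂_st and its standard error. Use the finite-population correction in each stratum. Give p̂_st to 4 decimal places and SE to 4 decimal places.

N = 4100; stratum weights W_h = N_h/N.
p̂_st = Σ W_h p̂_h = (3000·0.229 + 1100·0.853)/4100 = 0.39641
V̂(p̂_st) = Σ W_h² (1 − n_h/N_h) p̂_h(1−p̂_h)/(n_h−1):
  stratum Small: (3000/4100)²·(1 − 385/3000)·0.229·0.771/384 = 0.000214577
  stratum Large: (1100/4100)²·(1 − 34/1100)·0.853·0.147/33 = 0.000265054
V̂(p̂_st) = 0.000479631; SE = √V̂ = 0.0219005

p̂_st ≈ 0.3964, SE ≈ 0.0219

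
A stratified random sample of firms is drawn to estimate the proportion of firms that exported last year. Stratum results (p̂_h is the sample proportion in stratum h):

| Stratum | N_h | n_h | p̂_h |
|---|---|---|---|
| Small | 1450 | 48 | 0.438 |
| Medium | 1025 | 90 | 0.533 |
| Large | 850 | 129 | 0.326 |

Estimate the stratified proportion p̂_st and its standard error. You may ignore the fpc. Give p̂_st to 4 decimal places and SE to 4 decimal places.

p̂_st ≈ 0.4387, SE ≈ 0.0371

N = 3325; stratum weights W_h = N_h/N.
p̂_st = Σ W_h p̂_h = (1450·0.438 + 1025·0.533 + 850·0.326)/3325 = 0.43865
V̂(p̂_st) = Σ W_h² p̂_h(1−p̂_h)/(n_h−1):
  stratum Small: (1450/3325)²·0.438·0.562/47 = 0.000996014
  stratum Medium: (1025/3325)²·0.533·0.467/89 = 0.000265778
  stratum Large: (850/3325)²·0.326·0.674/128 = 0.000112182
V̂(p̂_st) = 0.00137397; SE = √V̂ = 0.0370671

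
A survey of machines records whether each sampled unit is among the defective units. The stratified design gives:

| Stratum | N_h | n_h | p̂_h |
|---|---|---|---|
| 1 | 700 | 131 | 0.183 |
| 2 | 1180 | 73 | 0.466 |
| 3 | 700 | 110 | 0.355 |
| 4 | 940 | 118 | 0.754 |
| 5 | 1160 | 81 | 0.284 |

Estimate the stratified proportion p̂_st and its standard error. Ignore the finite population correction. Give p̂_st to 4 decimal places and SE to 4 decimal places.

p̂_st ≈ 0.4198, SE ≈ 0.0226

N = 4680; stratum weights W_h = N_h/N.
p̂_st = Σ W_h p̂_h = (700·0.183 + 1180·0.466 + 700·0.355 + 940·0.754 + 1160·0.284)/4680 = 0.41980
V̂(p̂_st) = Σ W_h² p̂_h(1−p̂_h)/(n_h−1):
  stratum 1: (700/4680)²·0.183·0.817/130 = 2.57297e-05
  stratum 2: (1180/4680)²·0.466·0.534/72 = 0.000219719
  stratum 3: (700/4680)²·0.355·0.645/109 = 4.69965e-05
  stratum 4: (940/4680)²·0.754·0.246/117 = 6.39565e-05
  stratum 5: (1160/4680)²·0.284·0.716/80 = 0.000156159
V̂(p̂_st) = 0.00051256; SE = √V̂ = 0.0226398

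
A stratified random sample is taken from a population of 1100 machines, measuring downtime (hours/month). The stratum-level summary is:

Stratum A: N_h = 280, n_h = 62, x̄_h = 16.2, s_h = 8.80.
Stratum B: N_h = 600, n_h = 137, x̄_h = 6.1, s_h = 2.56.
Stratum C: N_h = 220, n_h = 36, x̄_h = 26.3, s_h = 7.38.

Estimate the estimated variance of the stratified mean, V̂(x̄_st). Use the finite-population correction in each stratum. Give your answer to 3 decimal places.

V̂(x̄_st) = Σ W_h² (1 − n_h/N_h) s_h²/n_h, with W_h = N_h/N and N = 1100:
  stratum A: (280/1100)²·(1 − 62/280)·8.80²/62 = 0.063009
  stratum B: (600/1100)²·(1 − 137/600)·2.56²/137 = 0.0109826
  stratum C: (220/1100)²·(1 − 36/220)·7.38²/36 = 0.0506134
V̂(x̄_st) = 0.124605

V̂(x̄_st) ≈ 0.125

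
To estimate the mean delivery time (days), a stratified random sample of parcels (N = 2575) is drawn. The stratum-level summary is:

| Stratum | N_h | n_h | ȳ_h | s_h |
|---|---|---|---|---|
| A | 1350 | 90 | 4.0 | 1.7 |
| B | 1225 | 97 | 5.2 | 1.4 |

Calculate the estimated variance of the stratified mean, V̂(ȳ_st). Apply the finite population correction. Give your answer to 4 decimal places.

V̂(ȳ_st) ≈ 0.0124

V̂(ȳ_st) = Σ W_h² (1 − n_h/N_h) s_h²/n_h, with W_h = N_h/N and N = 2575:
  stratum A: (1350/2575)²·(1 − 90/1350)·1.7²/90 = 0.00823768
  stratum B: (1225/2575)²·(1 − 97/1225)·1.4²/97 = 0.0042109
V̂(ȳ_st) = 0.0124486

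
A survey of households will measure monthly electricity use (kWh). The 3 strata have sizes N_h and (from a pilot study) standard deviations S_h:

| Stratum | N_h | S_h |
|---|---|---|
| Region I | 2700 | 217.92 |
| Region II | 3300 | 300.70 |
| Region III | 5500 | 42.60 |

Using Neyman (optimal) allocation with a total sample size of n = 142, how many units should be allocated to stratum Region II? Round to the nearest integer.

Neyman allocation: n_h = n · N_h S_h / Σ N_i S_i, with n = 142.
  stratum Region I: N_h·S_h = 2700·217.92 = 588384.00
  stratum Region II: N_h·S_h = 3300·300.70 = 992310.00
  stratum Region III: N_h·S_h = 5500·42.60 = 234300.00
Σ N_h S_h = 1814994.00
n for stratum Region II = 142·992310.00/1814994.00 = 77.636 → 78

78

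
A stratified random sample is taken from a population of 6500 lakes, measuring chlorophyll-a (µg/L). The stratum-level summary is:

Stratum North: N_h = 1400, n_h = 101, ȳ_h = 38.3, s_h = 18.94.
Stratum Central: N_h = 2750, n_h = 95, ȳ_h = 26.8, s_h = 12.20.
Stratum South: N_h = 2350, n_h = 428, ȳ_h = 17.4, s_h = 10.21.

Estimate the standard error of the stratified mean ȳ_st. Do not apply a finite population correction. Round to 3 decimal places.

V̂(ȳ_st) = Σ W_h² s_h²/n_h, with W_h = N_h/N and N = 6500:
  stratum North: (1400/6500)²·18.94²/101 = 0.164766
  stratum Central: (2750/6500)²·12.20²/95 = 0.280437
  stratum South: (2350/6500)²·10.21²/428 = 0.0318359
V̂(ȳ_st) = 0.477039
SE(ȳ_st) = √0.477039 = 0.69068

SE(ȳ_st) ≈ 0.691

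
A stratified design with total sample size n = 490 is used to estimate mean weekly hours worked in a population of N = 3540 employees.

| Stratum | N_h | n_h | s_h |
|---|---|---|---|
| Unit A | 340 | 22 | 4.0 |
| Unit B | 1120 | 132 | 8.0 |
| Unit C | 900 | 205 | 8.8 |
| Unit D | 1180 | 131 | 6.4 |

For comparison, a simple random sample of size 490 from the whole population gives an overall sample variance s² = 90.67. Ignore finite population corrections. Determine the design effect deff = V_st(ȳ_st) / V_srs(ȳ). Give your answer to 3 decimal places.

deff ≈ 0.618

V̂(ȳ_st) = Σ W_h² s_h²/n_h, with W_h = N_h/N and N = 3540:
  stratum Unit A: (340/3540)²·4.0²/22 = 0.00670886
  stratum Unit B: (1120/3540)²·8.0²/132 = 0.0485328
  stratum Unit C: (900/3540)²·8.8²/205 = 0.0244169
  stratum Unit D: (1180/3540)²·6.4²/131 = 0.0347413
V_st = 0.1144
V_srs = s²/n = 90.67/490 = 0.185041
deff = V_st / V_srs = 0.1144/0.185041 = 0.6182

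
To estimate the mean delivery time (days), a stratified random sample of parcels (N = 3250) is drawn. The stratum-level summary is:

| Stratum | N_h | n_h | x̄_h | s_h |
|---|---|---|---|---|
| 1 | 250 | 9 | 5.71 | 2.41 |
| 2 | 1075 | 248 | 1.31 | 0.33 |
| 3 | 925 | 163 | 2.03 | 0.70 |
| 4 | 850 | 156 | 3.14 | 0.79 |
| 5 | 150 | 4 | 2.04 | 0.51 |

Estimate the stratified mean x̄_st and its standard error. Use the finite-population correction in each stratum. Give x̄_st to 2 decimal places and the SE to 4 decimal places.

x̄_st ≈ 2.37, SE ≈ 0.0654

x̄_st = Σ W_h x̄_h = (250·5.71 + 1075·1.31 + 925·2.03 + 850·3.14 + 150·2.04)/3250 = 2.36569
V̂(x̄_st) = Σ W_h² (1 − n_h/N_h) s_h²/n_h, with W_h = N_h/N and N = 3250:
  stratum 1: (250/3250)²·(1 − 9/250)·2.41²/9 = 0.00368114
  stratum 2: (1075/3250)²·(1 − 248/1075)·0.33²/248 = 3.69593e-05
  stratum 3: (925/3250)²·(1 − 163/925)·0.70²/163 = 0.000200603
  stratum 4: (850/3250)²·(1 − 156/850)·0.79²/156 = 0.00022343
  stratum 5: (150/3250)²·(1 − 4/150)·0.51²/4 = 0.000134821
V̂(x̄_st) = 0.00427695
SE(x̄_st) = √0.00427695 = 0.0653984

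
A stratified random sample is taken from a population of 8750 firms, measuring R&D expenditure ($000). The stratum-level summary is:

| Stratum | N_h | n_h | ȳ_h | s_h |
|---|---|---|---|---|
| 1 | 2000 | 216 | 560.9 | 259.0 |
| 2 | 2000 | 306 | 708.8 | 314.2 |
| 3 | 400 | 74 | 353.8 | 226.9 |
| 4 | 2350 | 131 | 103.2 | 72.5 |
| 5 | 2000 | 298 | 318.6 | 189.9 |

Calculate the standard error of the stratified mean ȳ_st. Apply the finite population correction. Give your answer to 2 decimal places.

SE(ȳ_st) ≈ 6.17

V̂(ȳ_st) = Σ W_h² (1 − n_h/N_h) s_h²/n_h, with W_h = N_h/N and N = 8750:
  stratum 1: (2000/8750)²·(1 − 216/2000)·259.0²/216 = 14.4729
  stratum 2: (2000/8750)²·(1 − 306/2000)·314.2²/306 = 14.2764
  stratum 3: (400/8750)²·(1 − 74/400)·226.9²/74 = 1.18495
  stratum 4: (2350/8750)²·(1 − 131/2350)·72.5²/131 = 2.73284
  stratum 5: (2000/8750)²·(1 − 298/2000)·189.9²/298 = 5.38031
V̂(ȳ_st) = 38.0473
SE(ȳ_st) = √38.0473 = 6.16825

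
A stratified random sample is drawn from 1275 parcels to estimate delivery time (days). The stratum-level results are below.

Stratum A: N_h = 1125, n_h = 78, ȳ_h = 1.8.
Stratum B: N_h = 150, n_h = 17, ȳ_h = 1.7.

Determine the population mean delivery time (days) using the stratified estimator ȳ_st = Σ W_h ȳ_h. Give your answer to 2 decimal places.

ȳ_st ≈ 1.79

N = Σ N_h = 1275. Stratum weights W_h = N_h/N.
ȳ_st = (1125·1.8 + 150·1.7) / 1275 = 1.7882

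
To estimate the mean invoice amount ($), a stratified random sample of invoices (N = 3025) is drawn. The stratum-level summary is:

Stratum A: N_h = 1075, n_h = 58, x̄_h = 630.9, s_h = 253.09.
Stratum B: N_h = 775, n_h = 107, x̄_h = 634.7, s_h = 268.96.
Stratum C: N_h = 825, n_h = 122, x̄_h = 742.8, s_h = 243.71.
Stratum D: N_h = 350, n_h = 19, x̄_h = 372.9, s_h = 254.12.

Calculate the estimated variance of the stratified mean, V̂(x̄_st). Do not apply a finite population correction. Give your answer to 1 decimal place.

V̂(x̄_st) ≈ 265.6

V̂(x̄_st) = Σ W_h² s_h²/n_h, with W_h = N_h/N and N = 3025:
  stratum A: (1075/3025)²·253.09²/58 = 139.472
  stratum B: (775/3025)²·268.96²/107 = 44.3756
  stratum C: (825/3025)²·243.71²/122 = 36.2113
  stratum D: (350/3025)²·254.12²/19 = 45.4998
V̂(x̄_st) = 265.559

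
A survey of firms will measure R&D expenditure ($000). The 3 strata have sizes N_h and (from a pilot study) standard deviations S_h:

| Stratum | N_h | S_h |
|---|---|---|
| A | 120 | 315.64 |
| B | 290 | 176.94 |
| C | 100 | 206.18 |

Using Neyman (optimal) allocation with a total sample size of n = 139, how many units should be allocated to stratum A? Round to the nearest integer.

48

Neyman allocation: n_h = n · N_h S_h / Σ N_i S_i, with n = 139.
  stratum A: N_h·S_h = 120·315.64 = 37876.80
  stratum B: N_h·S_h = 290·176.94 = 51312.60
  stratum C: N_h·S_h = 100·206.18 = 20618.00
Σ N_h S_h = 109807.40
n for stratum A = 139·37876.80/109807.40 = 47.946 → 48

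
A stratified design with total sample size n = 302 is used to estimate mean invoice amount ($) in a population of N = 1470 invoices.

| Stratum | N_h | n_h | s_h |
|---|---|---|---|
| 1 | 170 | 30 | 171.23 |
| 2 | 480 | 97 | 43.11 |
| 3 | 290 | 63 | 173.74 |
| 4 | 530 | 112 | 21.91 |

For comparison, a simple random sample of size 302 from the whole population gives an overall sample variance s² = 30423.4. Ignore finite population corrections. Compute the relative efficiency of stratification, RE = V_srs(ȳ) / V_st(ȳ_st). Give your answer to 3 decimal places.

RE ≈ 2.935

V̂(ȳ_st) = Σ W_h² s_h²/n_h, with W_h = N_h/N and N = 1470:
  stratum 1: (170/1470)²·171.23²/30 = 13.0708
  stratum 2: (480/1470)²·43.11²/97 = 2.04283
  stratum 3: (290/1470)²·173.74²/63 = 18.6475
  stratum 4: (530/1470)²·21.91²/112 = 0.557165
V_st = 34.3183
V_srs = s²/n = 30423.4/302 = 100.74
Relative efficiency = V_srs / V_st = 100.74/34.3183 = 2.9355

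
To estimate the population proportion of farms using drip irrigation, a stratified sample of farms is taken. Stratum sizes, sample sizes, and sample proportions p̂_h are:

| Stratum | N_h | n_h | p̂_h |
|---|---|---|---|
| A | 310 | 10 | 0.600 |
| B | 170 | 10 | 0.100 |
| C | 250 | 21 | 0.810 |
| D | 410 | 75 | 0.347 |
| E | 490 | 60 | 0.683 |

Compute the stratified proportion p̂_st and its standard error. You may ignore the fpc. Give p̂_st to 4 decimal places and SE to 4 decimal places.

N = 1630; stratum weights W_h = N_h/N.
p̂_st = Σ W_h p̂_h = (310·0.600 + 170·0.100 + 250·0.810 + 410·0.347 + 490·0.683)/1630 = 0.54137
V̂(p̂_st) = Σ W_h² p̂_h(1−p̂_h)/(n_h−1):
  stratum A: (310/1630)²·0.600·0.400/9 = 0.000964533
  stratum B: (170/1630)²·0.100·0.900/9 = 0.000108773
  stratum C: (250/1630)²·0.810·0.190/20 = 0.000181015
  stratum D: (410/1630)²·0.347·0.653/74 = 0.000193733
  stratum E: (490/1630)²·0.683·0.317/59 = 0.000331623
V̂(p̂_st) = 0.00177968; SE = √V̂ = 0.0421862

p̂_st ≈ 0.5414, SE ≈ 0.0422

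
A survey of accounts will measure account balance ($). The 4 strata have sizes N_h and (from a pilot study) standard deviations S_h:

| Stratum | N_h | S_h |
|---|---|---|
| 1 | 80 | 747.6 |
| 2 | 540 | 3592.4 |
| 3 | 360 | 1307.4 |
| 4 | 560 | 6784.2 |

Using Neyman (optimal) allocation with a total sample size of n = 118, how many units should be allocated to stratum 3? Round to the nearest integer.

9

Neyman allocation: n_h = n · N_h S_h / Σ N_i S_i, with n = 118.
  stratum 1: N_h·S_h = 80·747.6 = 59808.00
  stratum 2: N_h·S_h = 540·3592.4 = 1939896.00
  stratum 3: N_h·S_h = 360·1307.4 = 470664.00
  stratum 4: N_h·S_h = 560·6784.2 = 3799152.00
Σ N_h S_h = 6269520.00
n for stratum 3 = 118·470664.00/6269520.00 = 8.858 → 9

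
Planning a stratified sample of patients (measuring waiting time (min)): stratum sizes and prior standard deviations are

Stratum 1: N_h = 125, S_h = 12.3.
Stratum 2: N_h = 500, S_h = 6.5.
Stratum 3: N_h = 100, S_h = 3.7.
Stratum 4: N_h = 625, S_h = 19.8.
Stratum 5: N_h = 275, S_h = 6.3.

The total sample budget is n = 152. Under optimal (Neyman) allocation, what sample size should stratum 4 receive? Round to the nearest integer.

98

Neyman allocation: n_h = n · N_h S_h / Σ N_i S_i, with n = 152.
  stratum 1: N_h·S_h = 125·12.3 = 1537.50
  stratum 2: N_h·S_h = 500·6.5 = 3250.00
  stratum 3: N_h·S_h = 100·3.7 = 370.00
  stratum 4: N_h·S_h = 625·19.8 = 12375.00
  stratum 5: N_h·S_h = 275·6.3 = 1732.50
Σ N_h S_h = 19265.00
n for stratum 4 = 152·12375.00/19265.00 = 97.638 → 98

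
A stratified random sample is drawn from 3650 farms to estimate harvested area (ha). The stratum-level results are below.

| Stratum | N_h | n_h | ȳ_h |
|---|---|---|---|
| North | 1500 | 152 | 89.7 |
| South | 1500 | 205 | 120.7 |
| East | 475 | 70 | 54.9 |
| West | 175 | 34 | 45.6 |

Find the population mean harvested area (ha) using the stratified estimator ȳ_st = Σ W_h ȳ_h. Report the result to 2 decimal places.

ȳ_st ≈ 95.80

N = Σ N_h = 3650. Stratum weights W_h = N_h/N.
ȳ_st = (1500·89.7 + 1500·120.7 + 475·54.9 + 175·45.6) / 3650 = 95.7966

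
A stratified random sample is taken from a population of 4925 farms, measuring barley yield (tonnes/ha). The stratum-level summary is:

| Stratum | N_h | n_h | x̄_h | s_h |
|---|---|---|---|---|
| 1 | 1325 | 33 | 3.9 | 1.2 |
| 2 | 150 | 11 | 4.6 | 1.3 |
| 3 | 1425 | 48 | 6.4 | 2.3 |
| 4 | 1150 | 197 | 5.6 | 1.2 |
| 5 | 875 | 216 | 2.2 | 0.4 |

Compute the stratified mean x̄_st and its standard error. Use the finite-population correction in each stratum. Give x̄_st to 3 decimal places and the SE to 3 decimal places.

x̄_st = Σ W_h x̄_h = (1325·3.9 + 150·4.6 + 1425·6.4 + 1150·5.6 + 875·2.2)/4925 = 4.73959
V̂(x̄_st) = Σ W_h² (1 − n_h/N_h) s_h²/n_h, with W_h = N_h/N and N = 4925:
  stratum 1: (1325/4925)²·(1 − 33/1325)·1.2²/33 = 0.00307974
  stratum 2: (150/4925)²·(1 − 11/150)·1.3²/11 = 0.000132065
  stratum 3: (1425/4925)²·(1 − 48/1425)·2.3²/48 = 0.0089156
  stratum 4: (1150/4925)²·(1 − 197/1150)·1.2²/197 = 0.000330274
  stratum 5: (875/4925)²·(1 − 216/875)·0.4²/216 = 1.76095e-05
V̂(x̄_st) = 0.0124753
SE(x̄_st) = √0.0124753 = 0.111693

x̄_st ≈ 4.740, SE ≈ 0.112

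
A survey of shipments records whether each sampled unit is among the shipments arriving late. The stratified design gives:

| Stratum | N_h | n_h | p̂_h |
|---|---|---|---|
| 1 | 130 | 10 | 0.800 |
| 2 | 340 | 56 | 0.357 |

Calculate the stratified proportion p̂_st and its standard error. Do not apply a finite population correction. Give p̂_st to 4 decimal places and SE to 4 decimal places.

p̂_st ≈ 0.4795, SE ≈ 0.0595

N = 470; stratum weights W_h = N_h/N.
p̂_st = Σ W_h p̂_h = (130·0.800 + 340·0.357)/470 = 0.47953
V̂(p̂_st) = Σ W_h² p̂_h(1−p̂_h)/(n_h−1):
  stratum 1: (130/470)²·0.800·0.200/9 = 0.00136009
  stratum 2: (340/470)²·0.357·0.643/55 = 0.00218413
V̂(p̂_st) = 0.00354422; SE = √V̂ = 0.0595334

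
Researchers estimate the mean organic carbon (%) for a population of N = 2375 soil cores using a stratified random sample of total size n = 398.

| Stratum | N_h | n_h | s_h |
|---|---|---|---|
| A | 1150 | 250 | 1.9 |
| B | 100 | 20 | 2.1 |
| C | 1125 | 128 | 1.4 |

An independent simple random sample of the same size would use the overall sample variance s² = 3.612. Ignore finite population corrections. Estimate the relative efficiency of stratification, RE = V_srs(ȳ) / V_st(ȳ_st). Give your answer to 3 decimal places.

V̂(ȳ_st) = Σ W_h² s_h²/n_h, with W_h = N_h/N and N = 2375:
  stratum A: (1150/2375)²·1.9²/250 = 0.0033856
  stratum B: (100/2375)²·2.1²/20 = 0.000390914
  stratum C: (1125/2375)²·1.4²/128 = 0.00343577
V_st = 0.00721228
V_srs = s²/n = 3.612/398 = 0.00907538
Relative efficiency = V_srs / V_st = 0.00907538/0.00721228 = 1.2583

RE ≈ 1.258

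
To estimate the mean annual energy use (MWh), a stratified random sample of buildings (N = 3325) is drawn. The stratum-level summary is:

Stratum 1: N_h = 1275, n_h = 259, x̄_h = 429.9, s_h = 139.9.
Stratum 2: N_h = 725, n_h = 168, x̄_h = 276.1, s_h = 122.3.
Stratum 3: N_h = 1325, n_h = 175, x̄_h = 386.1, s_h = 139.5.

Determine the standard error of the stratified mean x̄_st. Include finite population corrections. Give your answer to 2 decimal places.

SE(x̄_st) ≈ 5.24

V̂(x̄_st) = Σ W_h² (1 − n_h/N_h) s_h²/n_h, with W_h = N_h/N and N = 3325:
  stratum 1: (1275/3325)²·(1 − 259/1275)·139.9²/259 = 8.85434
  stratum 2: (725/3325)²·(1 − 168/725)·122.3²/168 = 3.25202
  stratum 3: (1325/3325)²·(1 − 175/1325)·139.5²/175 = 15.3264
V̂(x̄_st) = 27.4328
SE(x̄_st) = √27.4328 = 5.23763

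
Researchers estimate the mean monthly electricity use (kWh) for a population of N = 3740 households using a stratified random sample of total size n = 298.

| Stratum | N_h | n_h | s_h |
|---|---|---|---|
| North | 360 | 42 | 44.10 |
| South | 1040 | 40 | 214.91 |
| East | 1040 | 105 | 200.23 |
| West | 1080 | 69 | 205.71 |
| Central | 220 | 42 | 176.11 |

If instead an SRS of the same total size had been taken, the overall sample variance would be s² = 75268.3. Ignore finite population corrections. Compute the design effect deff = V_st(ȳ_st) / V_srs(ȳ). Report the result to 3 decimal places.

V̂(ȳ_st) = Σ W_h² s_h²/n_h, with W_h = N_h/N and N = 3740:
  stratum North: (360/3740)²·44.10²/42 = 0.429032
  stratum South: (1040/3740)²·214.91²/40 = 89.2846
  stratum East: (1040/3740)²·200.23²/105 = 29.5252
  stratum West: (1080/3740)²·205.71²/69 = 51.1406
  stratum Central: (220/3740)²·176.11²/42 = 2.55518
V_st = 172.935
V_srs = s²/n = 75268.3/298 = 252.578
deff = V_st / V_srs = 172.935/252.578 = 0.6847

deff ≈ 0.685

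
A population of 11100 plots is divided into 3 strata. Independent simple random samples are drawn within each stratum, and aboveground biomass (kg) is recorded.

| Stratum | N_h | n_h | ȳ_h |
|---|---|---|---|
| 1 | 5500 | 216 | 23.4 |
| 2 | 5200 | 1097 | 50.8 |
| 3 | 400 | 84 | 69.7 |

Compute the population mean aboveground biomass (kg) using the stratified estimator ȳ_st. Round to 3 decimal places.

N = Σ N_h = 11100. Stratum weights W_h = N_h/N.
ȳ_st = (5500·23.4 + 5200·50.8 + 400·69.7) / 11100 = 37.90450

ȳ_st ≈ 37.905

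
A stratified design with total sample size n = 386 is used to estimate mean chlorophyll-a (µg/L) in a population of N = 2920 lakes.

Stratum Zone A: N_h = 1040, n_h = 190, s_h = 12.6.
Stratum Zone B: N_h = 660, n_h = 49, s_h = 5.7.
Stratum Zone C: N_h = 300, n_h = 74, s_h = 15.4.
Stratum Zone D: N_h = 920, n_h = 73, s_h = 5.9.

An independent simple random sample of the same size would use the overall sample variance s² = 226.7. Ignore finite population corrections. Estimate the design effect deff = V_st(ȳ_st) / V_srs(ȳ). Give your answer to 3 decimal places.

V̂(ȳ_st) = Σ W_h² s_h²/n_h, with W_h = N_h/N and N = 2920:
  stratum Zone A: (1040/2920)²·12.6²/190 = 0.105996
  stratum Zone B: (660/2920)²·5.7²/49 = 0.0338747
  stratum Zone C: (300/2920)²·15.4²/74 = 0.0338288
  stratum Zone D: (920/2920)²·5.9²/73 = 0.047336
V_st = 0.221035
V_srs = s²/n = 226.7/386 = 0.587306
deff = V_st / V_srs = 0.221035/0.587306 = 0.3764

deff ≈ 0.376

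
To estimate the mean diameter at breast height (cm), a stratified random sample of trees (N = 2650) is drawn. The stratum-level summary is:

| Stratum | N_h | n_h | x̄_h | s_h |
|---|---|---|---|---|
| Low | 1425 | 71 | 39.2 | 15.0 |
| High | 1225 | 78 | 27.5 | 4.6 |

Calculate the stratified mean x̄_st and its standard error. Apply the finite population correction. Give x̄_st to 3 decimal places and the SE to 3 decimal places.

x̄_st ≈ 33.792, SE ≈ 0.962

x̄_st = Σ W_h x̄_h = (1425·39.2 + 1225·27.5)/2650 = 33.79151
V̂(x̄_st) = Σ W_h² (1 − n_h/N_h) s_h²/n_h, with W_h = N_h/N and N = 2650:
  stratum Low: (1425/2650)²·(1 − 71/1425)·15.0²/71 = 0.870695
  stratum High: (1225/2650)²·(1 − 78/1225)·4.6²/78 = 0.0542786
V̂(x̄_st) = 0.924973
SE(x̄_st) = √0.924973 = 0.961755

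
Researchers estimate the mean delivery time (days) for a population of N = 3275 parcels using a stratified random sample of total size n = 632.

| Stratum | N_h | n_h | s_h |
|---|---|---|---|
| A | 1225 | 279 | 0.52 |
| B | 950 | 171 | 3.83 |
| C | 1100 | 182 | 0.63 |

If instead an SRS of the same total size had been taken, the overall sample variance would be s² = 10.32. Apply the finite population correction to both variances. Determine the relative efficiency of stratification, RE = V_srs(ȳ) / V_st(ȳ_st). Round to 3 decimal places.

V̂(ȳ_st) = Σ W_h² (1 − n_h/N_h) s_h²/n_h, with W_h = N_h/N and N = 3275:
  stratum A: (1225/3275)²·(1 − 279/1225)·0.52²/279 = 0.000104715
  stratum B: (950/3275)²·(1 − 171/950)·3.83²/171 = 0.00591888
  stratum C: (1100/3275)²·(1 − 182/1100)·0.63²/182 = 0.000205316
V_st = 0.00622892
V_srs = (1 − 632/3275)·10.32/632 = 0.013178
Relative efficiency = V_srs / V_st = 0.013178/0.00622892 = 2.1156

RE ≈ 2.116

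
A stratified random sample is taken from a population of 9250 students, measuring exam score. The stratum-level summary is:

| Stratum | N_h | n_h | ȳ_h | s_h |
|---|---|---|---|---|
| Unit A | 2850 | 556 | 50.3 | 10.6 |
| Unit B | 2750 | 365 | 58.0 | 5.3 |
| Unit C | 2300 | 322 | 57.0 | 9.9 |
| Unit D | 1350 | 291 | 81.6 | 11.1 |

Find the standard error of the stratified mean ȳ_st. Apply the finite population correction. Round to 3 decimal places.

SE(ȳ_st) ≈ 0.211

V̂(ȳ_st) = Σ W_h² (1 − n_h/N_h) s_h²/n_h, with W_h = N_h/N and N = 9250:
  stratum Unit A: (2850/9250)²·(1 − 556/2850)·10.6²/556 = 0.0154416
  stratum Unit B: (2750/9250)²·(1 − 365/2750)·5.3²/365 = 0.00589925
  stratum Unit C: (2300/9250)²·(1 − 322/2300)·9.9²/322 = 0.016184
  stratum Unit D: (1350/9250)²·(1 − 291/1350)·11.1²/291 = 0.00707456
V̂(ȳ_st) = 0.0445994
SE(ȳ_st) = √0.0445994 = 0.211186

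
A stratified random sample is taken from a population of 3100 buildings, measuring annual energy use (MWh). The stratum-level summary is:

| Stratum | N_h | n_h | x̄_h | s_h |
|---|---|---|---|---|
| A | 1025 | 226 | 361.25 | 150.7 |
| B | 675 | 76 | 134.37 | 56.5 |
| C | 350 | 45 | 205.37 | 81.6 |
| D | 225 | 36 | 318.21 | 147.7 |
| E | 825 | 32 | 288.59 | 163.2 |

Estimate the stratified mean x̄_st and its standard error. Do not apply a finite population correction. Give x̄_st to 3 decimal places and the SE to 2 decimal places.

x̄_st ≈ 271.789, SE ≈ 8.78

x̄_st = Σ W_h x̄_h = (1025·361.25 + 675·134.37 + 350·205.37 + 225·318.21 + 825·288.59)/3100 = 271.78855
V̂(x̄_st) = Σ W_h² s_h²/n_h, with W_h = N_h/N and N = 3100:
  stratum A: (1025/3100)²·150.7²/226 = 10.9861
  stratum B: (675/3100)²·56.5²/76 = 1.99144
  stratum C: (350/3100)²·81.6²/45 = 1.88617
  stratum D: (225/3100)²·147.7²/36 = 3.19227
  stratum E: (825/3100)²·163.2²/32 = 58.9488
V̂(x̄_st) = 77.0047
SE(x̄_st) = √77.0047 = 8.77523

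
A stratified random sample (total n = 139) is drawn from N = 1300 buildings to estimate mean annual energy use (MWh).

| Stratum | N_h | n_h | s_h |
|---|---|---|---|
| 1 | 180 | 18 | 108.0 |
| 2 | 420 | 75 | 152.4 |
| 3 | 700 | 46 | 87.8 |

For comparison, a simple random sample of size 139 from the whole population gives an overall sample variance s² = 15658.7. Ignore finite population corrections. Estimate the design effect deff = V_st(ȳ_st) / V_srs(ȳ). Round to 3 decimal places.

deff ≈ 0.829

V̂(ȳ_st) = Σ W_h² s_h²/n_h, with W_h = N_h/N and N = 1300:
  stratum 1: (180/1300)²·108.0²/18 = 12.4232
  stratum 2: (420/1300)²·152.4²/75 = 32.3237
  stratum 3: (700/1300)²·87.8²/46 = 48.5893
V_st = 93.3361
V_srs = s²/n = 15658.7/139 = 112.653
deff = V_st / V_srs = 93.3361/112.653 = 0.8285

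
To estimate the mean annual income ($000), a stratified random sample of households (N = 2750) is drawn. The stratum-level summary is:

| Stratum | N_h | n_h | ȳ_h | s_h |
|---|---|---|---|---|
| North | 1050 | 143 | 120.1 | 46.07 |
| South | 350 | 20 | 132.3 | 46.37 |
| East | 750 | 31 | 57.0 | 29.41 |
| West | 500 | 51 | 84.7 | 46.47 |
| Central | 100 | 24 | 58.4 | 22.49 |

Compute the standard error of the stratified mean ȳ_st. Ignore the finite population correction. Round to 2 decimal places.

SE(ȳ_st) ≈ 2.72

V̂(ȳ_st) = Σ W_h² s_h²/n_h, with W_h = N_h/N and N = 2750:
  stratum North: (1050/2750)²·46.07²/143 = 2.16378
  stratum South: (350/2750)²·46.37²/20 = 1.74147
  stratum East: (750/2750)²·29.41²/31 = 2.07532
  stratum West: (500/2750)²·46.47²/51 = 1.39975
  stratum Central: (100/2750)²·22.49²/24 = 0.0278678
V̂(ȳ_st) = 7.40819
SE(ȳ_st) = √7.40819 = 2.7218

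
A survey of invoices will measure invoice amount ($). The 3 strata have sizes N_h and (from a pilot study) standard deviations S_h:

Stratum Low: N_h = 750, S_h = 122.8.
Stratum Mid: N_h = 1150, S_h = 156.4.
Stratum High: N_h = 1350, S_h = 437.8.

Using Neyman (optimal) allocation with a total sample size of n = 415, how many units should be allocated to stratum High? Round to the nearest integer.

284

Neyman allocation: n_h = n · N_h S_h / Σ N_i S_i, with n = 415.
  stratum Low: N_h·S_h = 750·122.8 = 92100.00
  stratum Mid: N_h·S_h = 1150·156.4 = 179860.00
  stratum High: N_h·S_h = 1350·437.8 = 591030.00
Σ N_h S_h = 862990.00
n for stratum High = 415·591030.00/862990.00 = 284.218 → 284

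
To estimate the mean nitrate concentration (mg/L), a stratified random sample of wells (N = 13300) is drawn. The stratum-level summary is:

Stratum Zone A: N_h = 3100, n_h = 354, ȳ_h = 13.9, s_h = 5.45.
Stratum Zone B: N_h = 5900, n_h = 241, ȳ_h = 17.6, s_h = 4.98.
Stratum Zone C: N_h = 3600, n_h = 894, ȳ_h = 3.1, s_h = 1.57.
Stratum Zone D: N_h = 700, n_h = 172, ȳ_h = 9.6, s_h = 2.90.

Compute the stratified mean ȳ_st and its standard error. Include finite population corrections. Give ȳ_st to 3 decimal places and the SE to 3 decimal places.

ȳ_st ≈ 12.392, SE ≈ 0.154

ȳ_st = Σ W_h ȳ_h = (3100·13.9 + 5900·17.6 + 3600·3.1 + 700·9.6)/13300 = 12.39173
V̂(ȳ_st) = Σ W_h² (1 − n_h/N_h) s_h²/n_h, with W_h = N_h/N and N = 13300:
  stratum Zone A: (3100/13300)²·(1 − 354/3100)·5.45²/354 = 0.00403784
  stratum Zone B: (5900/13300)²·(1 − 241/5900)·4.98²/241 = 0.0194236
  stratum Zone C: (3600/13300)²·(1 − 894/3600)·1.57²/894 = 0.000151841
  stratum Zone D: (700/13300)²·(1 − 172/700)·2.90²/172 = 0.000102164
V̂(ȳ_st) = 0.0237155
SE(ȳ_st) = √0.0237155 = 0.153998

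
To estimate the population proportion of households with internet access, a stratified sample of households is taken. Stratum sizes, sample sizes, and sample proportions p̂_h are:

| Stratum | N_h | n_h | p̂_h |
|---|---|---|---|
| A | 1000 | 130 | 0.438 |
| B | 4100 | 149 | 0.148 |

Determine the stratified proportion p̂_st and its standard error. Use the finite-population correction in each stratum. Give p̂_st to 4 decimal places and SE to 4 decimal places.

N = 5100; stratum weights W_h = N_h/N.
p̂_st = Σ W_h p̂_h = (1000·0.438 + 4100·0.148)/5100 = 0.20486
V̂(p̂_st) = Σ W_h² (1 − n_h/N_h) p̂_h(1−p̂_h)/(n_h−1):
  stratum A: (1000/5100)²·(1 − 130/1000)·0.438·0.562/129 = 6.38263e-05
  stratum B: (4100/5100)²·(1 − 149/4100)·0.148·0.852/148 = 0.000530628
V̂(p̂_st) = 0.000594454; SE = √V̂ = 0.0243814

p̂_st ≈ 0.2049, SE ≈ 0.0244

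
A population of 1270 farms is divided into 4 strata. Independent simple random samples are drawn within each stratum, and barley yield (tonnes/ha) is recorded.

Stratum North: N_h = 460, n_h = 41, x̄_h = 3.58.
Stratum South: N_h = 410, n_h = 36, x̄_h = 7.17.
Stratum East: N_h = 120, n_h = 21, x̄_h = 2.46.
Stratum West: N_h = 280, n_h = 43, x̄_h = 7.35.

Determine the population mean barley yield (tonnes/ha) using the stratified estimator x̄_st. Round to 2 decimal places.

N = Σ N_h = 1270. Stratum weights W_h = N_h/N.
x̄_st = (460·3.58 + 410·7.17 + 120·2.46 + 280·7.35) / 1270 = 5.4643

x̄_st ≈ 5.46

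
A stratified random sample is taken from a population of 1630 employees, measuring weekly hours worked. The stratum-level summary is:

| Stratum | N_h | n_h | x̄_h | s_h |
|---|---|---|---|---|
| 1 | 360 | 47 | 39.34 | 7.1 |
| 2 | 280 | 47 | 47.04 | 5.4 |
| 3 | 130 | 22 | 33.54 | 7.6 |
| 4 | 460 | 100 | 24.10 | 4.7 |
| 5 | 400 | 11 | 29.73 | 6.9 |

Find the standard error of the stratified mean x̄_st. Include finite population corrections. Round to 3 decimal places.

V̂(x̄_st) = Σ W_h² (1 − n_h/N_h) s_h²/n_h, with W_h = N_h/N and N = 1630:
  stratum 1: (360/1630)²·(1 − 47/360)·7.1²/47 = 0.0454873
  stratum 2: (280/1630)²·(1 − 47/280)·5.4²/47 = 0.0152345
  stratum 3: (130/1630)²·(1 − 22/130)·7.6²/22 = 0.0138738
  stratum 4: (460/1630)²·(1 − 100/460)·4.7²/100 = 0.0137683
  stratum 5: (400/1630)²·(1 − 11/400)·6.9²/11 = 0.253478
V̂(x̄_st) = 0.341842
SE(x̄_st) = √0.341842 = 0.584672

SE(x̄_st) ≈ 0.585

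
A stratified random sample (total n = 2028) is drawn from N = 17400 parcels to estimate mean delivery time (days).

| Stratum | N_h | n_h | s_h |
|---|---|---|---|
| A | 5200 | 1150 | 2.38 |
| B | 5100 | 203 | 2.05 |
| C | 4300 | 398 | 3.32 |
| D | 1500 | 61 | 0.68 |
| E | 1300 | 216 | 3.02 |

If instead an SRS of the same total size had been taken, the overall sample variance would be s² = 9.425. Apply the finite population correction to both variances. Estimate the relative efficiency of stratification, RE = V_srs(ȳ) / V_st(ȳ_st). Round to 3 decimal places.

V̂(ȳ_st) = Σ W_h² (1 − n_h/N_h) s_h²/n_h, with W_h = N_h/N and N = 17400:
  stratum A: (5200/17400)²·(1 − 1150/5200)·2.38²/1150 = 0.000342623
  stratum B: (5100/17400)²·(1 − 203/5100)·2.05²/203 = 0.00170771
  stratum C: (4300/17400)²·(1 − 398/4300)·3.32²/398 = 0.00153479
  stratum D: (1500/17400)²·(1 − 61/1500)·0.68²/61 = 5.40433e-05
  stratum E: (1300/17400)²·(1 − 216/1300)·3.02²/216 = 0.000196532
V_st = 0.0038357
V_srs = (1 − 2028/17400)·9.425/2028 = 0.00410577
Relative efficiency = V_srs / V_st = 0.00410577/0.0038357 = 1.0704

RE ≈ 1.070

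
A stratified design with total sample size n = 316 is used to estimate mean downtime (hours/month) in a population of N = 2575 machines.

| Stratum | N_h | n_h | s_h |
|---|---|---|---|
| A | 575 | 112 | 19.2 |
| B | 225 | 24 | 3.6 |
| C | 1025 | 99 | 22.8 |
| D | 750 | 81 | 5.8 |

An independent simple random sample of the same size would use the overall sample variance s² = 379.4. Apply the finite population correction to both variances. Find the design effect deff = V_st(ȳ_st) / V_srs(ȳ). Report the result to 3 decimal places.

V̂(ȳ_st) = Σ W_h² (1 − n_h/N_h) s_h²/n_h, with W_h = N_h/N and N = 2575:
  stratum A: (575/2575)²·(1 − 112/575)·19.2²/112 = 0.132154
  stratum B: (225/2575)²·(1 − 24/225)·3.6²/24 = 0.00368314
  stratum C: (1025/2575)²·(1 − 99/1025)·22.8²/99 = 0.751649
  stratum D: (750/2575)²·(1 − 81/750)·5.8²/81 = 0.0314271
V_st = 0.918912
V_srs = (1 − 316/2575)·379.4/316 = 1.05329
deff = V_st / V_srs = 0.918912/1.05329 = 0.8724

deff ≈ 0.872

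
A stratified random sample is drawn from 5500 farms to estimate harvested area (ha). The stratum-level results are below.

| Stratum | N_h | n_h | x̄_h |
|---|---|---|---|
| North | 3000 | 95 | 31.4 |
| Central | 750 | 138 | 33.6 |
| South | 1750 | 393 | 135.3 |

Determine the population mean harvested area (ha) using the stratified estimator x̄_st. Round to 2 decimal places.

N = Σ N_h = 5500. Stratum weights W_h = N_h/N.
x̄_st = (3000·31.4 + 750·33.6 + 1750·135.3) / 5500 = 64.7591

x̄_st ≈ 64.76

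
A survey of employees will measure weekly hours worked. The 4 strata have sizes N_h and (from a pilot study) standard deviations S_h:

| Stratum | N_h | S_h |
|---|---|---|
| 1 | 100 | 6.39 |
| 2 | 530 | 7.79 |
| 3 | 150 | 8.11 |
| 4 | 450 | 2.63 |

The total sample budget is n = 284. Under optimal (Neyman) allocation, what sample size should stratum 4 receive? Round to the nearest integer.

47

Neyman allocation: n_h = n · N_h S_h / Σ N_i S_i, with n = 284.
  stratum 1: N_h·S_h = 100·6.39 = 639.00
  stratum 2: N_h·S_h = 530·7.79 = 4128.70
  stratum 3: N_h·S_h = 150·8.11 = 1216.50
  stratum 4: N_h·S_h = 450·2.63 = 1183.50
Σ N_h S_h = 7167.70
n for stratum 4 = 284·1183.50/7167.70 = 46.893 → 47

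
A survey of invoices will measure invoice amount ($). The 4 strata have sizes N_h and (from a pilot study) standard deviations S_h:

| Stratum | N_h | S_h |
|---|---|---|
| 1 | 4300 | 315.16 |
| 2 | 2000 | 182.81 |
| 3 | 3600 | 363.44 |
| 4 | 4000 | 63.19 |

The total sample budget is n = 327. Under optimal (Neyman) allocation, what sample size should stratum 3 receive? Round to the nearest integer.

130

Neyman allocation: n_h = n · N_h S_h / Σ N_i S_i, with n = 327.
  stratum 1: N_h·S_h = 4300·315.16 = 1355188.00
  stratum 2: N_h·S_h = 2000·182.81 = 365620.00
  stratum 3: N_h·S_h = 3600·363.44 = 1308384.00
  stratum 4: N_h·S_h = 4000·63.19 = 252760.00
Σ N_h S_h = 3281952.00
n for stratum 3 = 327·1308384.00/3281952.00 = 130.362 → 130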